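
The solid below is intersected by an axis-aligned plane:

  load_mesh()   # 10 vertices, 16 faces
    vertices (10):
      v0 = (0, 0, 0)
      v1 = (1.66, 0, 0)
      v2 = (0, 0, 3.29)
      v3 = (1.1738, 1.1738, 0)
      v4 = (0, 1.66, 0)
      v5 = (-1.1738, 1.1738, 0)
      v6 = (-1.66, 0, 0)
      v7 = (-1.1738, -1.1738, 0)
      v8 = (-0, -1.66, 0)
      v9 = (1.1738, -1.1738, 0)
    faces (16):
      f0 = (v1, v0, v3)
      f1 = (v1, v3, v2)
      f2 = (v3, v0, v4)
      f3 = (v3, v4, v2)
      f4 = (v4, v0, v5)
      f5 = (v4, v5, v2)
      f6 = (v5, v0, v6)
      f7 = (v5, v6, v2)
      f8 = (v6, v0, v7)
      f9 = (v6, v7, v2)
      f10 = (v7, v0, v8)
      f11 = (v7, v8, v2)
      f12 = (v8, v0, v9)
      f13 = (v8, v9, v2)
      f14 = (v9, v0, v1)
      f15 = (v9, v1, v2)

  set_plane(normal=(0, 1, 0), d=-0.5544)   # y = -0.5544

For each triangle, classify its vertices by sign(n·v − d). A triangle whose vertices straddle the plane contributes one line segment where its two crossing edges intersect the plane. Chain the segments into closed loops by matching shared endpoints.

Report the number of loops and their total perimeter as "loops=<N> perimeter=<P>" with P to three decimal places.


Straddling triangles (8 of 16):
  (v6,v0,v7) [++-] → (-0.5544, -0.5544, 0)–(-1.43036, -0.5544, 0)  len=0.8760
  (v6,v7,v2) [+-+] → (-1.43036, -0.5544, 0)–(-0.5544, -0.5544, 1.73609)  len=1.9446
  (v7,v0,v8) [-+-] → (-0.5544, -0.5544, 0)–(0, -0.5544, 0)  len=0.5544
  (v7,v8,v2) [--+] → (0, -0.5544, 2.19122)–(-0.5544, -0.5544, 1.73609)  len=0.7173
  (v8,v0,v9) [-+-] → (0, -0.5544, 0)–(0.5544, -0.5544, 0)  len=0.5544
  (v8,v9,v2) [--+] → (0.5544, -0.5544, 1.73609)–(0, -0.5544, 2.19122)  len=0.7173
  (v9,v0,v1) [-++] → (0.5544, -0.5544, 0)–(1.43036, -0.5544, 0)  len=0.8760
  (v9,v1,v2) [-++] → (1.43036, -0.5544, 0)–(0.5544, -0.5544, 1.73609)  len=1.9446

Chained into 1 loop(s):
  loop 1: 8 segments, perimeter = 8.1844
Total perimeter = 8.184

loops=1 perimeter=8.184


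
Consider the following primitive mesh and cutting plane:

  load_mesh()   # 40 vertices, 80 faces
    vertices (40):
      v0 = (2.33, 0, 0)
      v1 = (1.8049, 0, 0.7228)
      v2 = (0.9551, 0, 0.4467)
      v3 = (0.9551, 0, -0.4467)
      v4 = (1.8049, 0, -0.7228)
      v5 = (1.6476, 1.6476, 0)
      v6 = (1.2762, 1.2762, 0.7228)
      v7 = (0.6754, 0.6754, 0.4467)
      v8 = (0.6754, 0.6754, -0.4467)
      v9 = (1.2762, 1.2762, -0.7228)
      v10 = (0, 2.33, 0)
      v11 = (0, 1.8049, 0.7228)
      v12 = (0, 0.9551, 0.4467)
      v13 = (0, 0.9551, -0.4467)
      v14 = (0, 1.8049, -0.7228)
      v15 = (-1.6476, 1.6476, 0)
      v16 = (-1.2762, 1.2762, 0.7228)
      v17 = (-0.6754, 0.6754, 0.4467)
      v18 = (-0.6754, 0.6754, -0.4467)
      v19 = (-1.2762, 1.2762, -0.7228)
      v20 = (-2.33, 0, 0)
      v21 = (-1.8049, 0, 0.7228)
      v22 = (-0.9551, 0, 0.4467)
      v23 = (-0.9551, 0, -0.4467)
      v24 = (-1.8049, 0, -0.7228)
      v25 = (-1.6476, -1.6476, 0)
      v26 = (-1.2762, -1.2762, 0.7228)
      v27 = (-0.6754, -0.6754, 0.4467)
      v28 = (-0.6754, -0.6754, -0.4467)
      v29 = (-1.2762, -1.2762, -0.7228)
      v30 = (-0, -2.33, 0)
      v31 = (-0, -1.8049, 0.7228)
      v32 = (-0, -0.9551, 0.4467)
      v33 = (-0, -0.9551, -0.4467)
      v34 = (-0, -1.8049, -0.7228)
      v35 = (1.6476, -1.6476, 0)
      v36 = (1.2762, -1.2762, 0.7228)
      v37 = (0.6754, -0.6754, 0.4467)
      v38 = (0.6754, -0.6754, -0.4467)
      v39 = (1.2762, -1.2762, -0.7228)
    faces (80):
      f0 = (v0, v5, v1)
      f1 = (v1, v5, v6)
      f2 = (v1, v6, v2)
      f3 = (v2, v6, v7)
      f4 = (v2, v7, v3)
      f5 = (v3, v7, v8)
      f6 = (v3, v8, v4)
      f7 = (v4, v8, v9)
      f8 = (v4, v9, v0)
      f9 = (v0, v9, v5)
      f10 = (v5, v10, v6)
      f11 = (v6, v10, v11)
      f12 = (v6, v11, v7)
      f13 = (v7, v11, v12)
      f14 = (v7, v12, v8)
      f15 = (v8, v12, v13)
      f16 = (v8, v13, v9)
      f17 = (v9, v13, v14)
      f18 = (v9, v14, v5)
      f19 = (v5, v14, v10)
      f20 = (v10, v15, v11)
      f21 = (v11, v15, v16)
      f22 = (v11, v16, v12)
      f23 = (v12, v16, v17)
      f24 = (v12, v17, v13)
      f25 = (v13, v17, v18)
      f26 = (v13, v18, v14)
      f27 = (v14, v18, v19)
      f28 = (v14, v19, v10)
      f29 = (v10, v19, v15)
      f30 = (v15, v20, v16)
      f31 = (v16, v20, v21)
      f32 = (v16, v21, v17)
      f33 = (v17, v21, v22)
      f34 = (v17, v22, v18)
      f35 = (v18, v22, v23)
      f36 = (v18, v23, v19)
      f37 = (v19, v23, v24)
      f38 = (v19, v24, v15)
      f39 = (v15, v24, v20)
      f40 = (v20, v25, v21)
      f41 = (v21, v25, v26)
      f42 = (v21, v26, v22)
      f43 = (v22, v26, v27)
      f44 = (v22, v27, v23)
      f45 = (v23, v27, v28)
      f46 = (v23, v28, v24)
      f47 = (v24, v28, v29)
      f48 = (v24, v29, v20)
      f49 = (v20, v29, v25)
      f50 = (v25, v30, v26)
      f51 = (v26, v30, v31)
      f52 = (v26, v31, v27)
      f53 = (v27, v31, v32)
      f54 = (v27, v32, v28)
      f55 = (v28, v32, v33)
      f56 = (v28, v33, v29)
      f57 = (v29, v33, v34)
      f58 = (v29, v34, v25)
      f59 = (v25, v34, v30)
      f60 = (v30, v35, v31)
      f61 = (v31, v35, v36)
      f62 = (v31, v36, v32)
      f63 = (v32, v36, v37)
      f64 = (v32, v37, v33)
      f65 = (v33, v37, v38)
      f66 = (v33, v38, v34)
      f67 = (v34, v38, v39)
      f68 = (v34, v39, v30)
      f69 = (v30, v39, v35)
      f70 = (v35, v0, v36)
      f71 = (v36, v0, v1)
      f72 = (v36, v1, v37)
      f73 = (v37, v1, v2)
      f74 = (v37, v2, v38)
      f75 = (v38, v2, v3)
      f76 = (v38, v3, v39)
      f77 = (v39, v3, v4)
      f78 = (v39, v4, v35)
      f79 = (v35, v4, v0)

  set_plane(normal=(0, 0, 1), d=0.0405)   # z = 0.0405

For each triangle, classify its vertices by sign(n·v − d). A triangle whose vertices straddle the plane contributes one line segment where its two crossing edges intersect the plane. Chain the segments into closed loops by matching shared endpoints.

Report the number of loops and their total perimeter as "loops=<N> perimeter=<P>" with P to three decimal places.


loops=2 perimeter=19.935

Straddling triangles (32 of 80):
  (v0,v5,v1) [--+] → (1.65641, 1.55528, 0.0405)–(2.30058, 0, 0.0405)  len=1.6834
  (v1,v5,v6) [+-+] → (1.65641, 1.55528, 0.0405)–(1.62679, 1.62679, 0.0405)  len=0.0774
  (v2,v7,v3) [++-] → (0.802571, 0.368318, 0.0405)–(0.9551, 0, 0.0405)  len=0.3987
  (v3,v7,v8) [-+-] → (0.802571, 0.368318, 0.0405)–(0.6754, 0.6754, 0.0405)  len=0.3324
  (v5,v10,v6) [--+] → (0.0715082, 2.27095, 0.0405)–(1.62679, 1.62679, 0.0405)  len=1.6834
  (v6,v10,v11) [+-+] → (0.0715082, 2.27095, 0.0405)–(0, 2.30058, 0.0405)  len=0.0774
  (v7,v12,v8) [++-] → (0.307082, 0.827929, 0.0405)–(0.6754, 0.6754, 0.0405)  len=0.3987
  (v8,v12,v13) [-+-] → (0.307082, 0.827929, 0.0405)–(0, 0.9551, 0.0405)  len=0.3324
  (v10,v15,v11) [--+] → (-1.55528, 1.65641, 0.0405)–(0, 2.30058, 0.0405)  len=1.6834
  (v11,v15,v16) [+-+] → (-1.55528, 1.65641, 0.0405)–(-1.62679, 1.62679, 0.0405)  len=0.0774
  (v12,v17,v13) [++-] → (-0.368318, 0.802571, 0.0405)–(0, 0.9551, 0.0405)  len=0.3987
  (v13,v17,v18) [-+-] → (-0.368318, 0.802571, 0.0405)–(-0.6754, 0.6754, 0.0405)  len=0.3324
  (v15,v20,v16) [--+] → (-2.27095, 0.0715082, 0.0405)–(-1.62679, 1.62679, 0.0405)  len=1.6834
  (v16,v20,v21) [+-+] → (-2.27095, 0.0715082, 0.0405)–(-2.30058, 0, 0.0405)  len=0.0774
  (v17,v22,v18) [++-] → (-0.827929, 0.307082, 0.0405)–(-0.6754, 0.6754, 0.0405)  len=0.3987
  (v18,v22,v23) [-+-] → (-0.827929, 0.307082, 0.0405)–(-0.9551, 0, 0.0405)  len=0.3324
  (v20,v25,v21) [--+] → (-1.65641, -1.55528, 0.0405)–(-2.30058, 0, 0.0405)  len=1.6834
  (v21,v25,v26) [+-+] → (-1.65641, -1.55528, 0.0405)–(-1.62679, -1.62679, 0.0405)  len=0.0774
  (v22,v27,v23) [++-] → (-0.802571, -0.368318, 0.0405)–(-0.9551, 0, 0.0405)  len=0.3987
  (v23,v27,v28) [-+-] → (-0.802571, -0.368318, 0.0405)–(-0.6754, -0.6754, 0.0405)  len=0.3324
  (v25,v30,v26) [--+] → (-0.0715082, -2.27095, 0.0405)–(-1.62679, -1.62679, 0.0405)  len=1.6834
  (v26,v30,v31) [+-+] → (-0.0715082, -2.27095, 0.0405)–(0, -2.30058, 0.0405)  len=0.0774
  (v27,v32,v28) [++-] → (-0.307082, -0.827929, 0.0405)–(-0.6754, -0.6754, 0.0405)  len=0.3987
  (v28,v32,v33) [-+-] → (-0.307082, -0.827929, 0.0405)–(0, -0.9551, 0.0405)  len=0.3324
  (v30,v35,v31) [--+] → (1.55528, -1.65641, 0.0405)–(0, -2.30058, 0.0405)  len=1.6834
  (v31,v35,v36) [+-+] → (1.55528, -1.65641, 0.0405)–(1.62679, -1.62679, 0.0405)  len=0.0774
  (v32,v37,v33) [++-] → (0.368318, -0.802571, 0.0405)–(0, -0.9551, 0.0405)  len=0.3987
  (v33,v37,v38) [-+-] → (0.368318, -0.802571, 0.0405)–(0.6754, -0.6754, 0.0405)  len=0.3324
  (v35,v0,v36) [--+] → (2.27095, -0.0715082, 0.0405)–(1.62679, -1.62679, 0.0405)  len=1.6834
  (v36,v0,v1) [+-+] → (2.27095, -0.0715082, 0.0405)–(2.30058, 0, 0.0405)  len=0.0774
  (v37,v2,v38) [++-] → (0.827929, -0.307082, 0.0405)–(0.6754, -0.6754, 0.0405)  len=0.3987
  (v38,v2,v3) [-+-] → (0.827929, -0.307082, 0.0405)–(0.9551, 0, 0.0405)  len=0.3324

Chained into 2 loop(s):
  loop 1: 16 segments, perimeter = 14.0864
  loop 2: 16 segments, perimeter = 5.8482
Total perimeter = 19.935


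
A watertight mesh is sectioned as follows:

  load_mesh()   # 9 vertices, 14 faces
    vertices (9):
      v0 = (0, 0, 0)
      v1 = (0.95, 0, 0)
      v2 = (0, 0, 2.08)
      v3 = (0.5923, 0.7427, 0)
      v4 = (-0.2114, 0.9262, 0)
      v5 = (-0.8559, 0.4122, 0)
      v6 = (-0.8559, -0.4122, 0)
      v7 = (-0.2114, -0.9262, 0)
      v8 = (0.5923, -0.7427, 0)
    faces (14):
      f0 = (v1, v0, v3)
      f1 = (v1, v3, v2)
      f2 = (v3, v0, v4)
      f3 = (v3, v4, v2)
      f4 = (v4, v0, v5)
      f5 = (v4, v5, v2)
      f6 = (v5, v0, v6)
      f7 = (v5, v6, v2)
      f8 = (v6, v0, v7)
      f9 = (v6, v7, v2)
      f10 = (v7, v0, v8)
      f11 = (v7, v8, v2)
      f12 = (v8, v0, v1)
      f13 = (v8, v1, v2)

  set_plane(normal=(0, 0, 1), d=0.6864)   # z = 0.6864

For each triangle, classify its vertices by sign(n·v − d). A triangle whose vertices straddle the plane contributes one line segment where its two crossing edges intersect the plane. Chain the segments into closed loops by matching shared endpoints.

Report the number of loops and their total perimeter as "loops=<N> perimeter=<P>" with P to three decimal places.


loops=1 perimeter=3.866

Straddling triangles (7 of 14):
  (v1,v3,v2) [--+] → (0.396841, 0.497609, 0.6864)–(0.6365, 0, 0.6864)  len=0.5523
  (v3,v4,v2) [--+] → (-0.141638, 0.620554, 0.6864)–(0.396841, 0.497609, 0.6864)  len=0.5523
  (v4,v5,v2) [--+] → (-0.573453, 0.276174, 0.6864)–(-0.141638, 0.620554, 0.6864)  len=0.5523
  (v5,v6,v2) [--+] → (-0.573453, -0.276174, 0.6864)–(-0.573453, 0.276174, 0.6864)  len=0.5523
  (v6,v7,v2) [--+] → (-0.141638, -0.620554, 0.6864)–(-0.573453, -0.276174, 0.6864)  len=0.5523
  (v7,v8,v2) [--+] → (0.396841, -0.497609, 0.6864)–(-0.141638, -0.620554, 0.6864)  len=0.5523
  (v8,v1,v2) [--+] → (0.6365, 0, 0.6864)–(0.396841, -0.497609, 0.6864)  len=0.5523

Chained into 1 loop(s):
  loop 1: 7 segments, perimeter = 3.8663
Total perimeter = 3.866


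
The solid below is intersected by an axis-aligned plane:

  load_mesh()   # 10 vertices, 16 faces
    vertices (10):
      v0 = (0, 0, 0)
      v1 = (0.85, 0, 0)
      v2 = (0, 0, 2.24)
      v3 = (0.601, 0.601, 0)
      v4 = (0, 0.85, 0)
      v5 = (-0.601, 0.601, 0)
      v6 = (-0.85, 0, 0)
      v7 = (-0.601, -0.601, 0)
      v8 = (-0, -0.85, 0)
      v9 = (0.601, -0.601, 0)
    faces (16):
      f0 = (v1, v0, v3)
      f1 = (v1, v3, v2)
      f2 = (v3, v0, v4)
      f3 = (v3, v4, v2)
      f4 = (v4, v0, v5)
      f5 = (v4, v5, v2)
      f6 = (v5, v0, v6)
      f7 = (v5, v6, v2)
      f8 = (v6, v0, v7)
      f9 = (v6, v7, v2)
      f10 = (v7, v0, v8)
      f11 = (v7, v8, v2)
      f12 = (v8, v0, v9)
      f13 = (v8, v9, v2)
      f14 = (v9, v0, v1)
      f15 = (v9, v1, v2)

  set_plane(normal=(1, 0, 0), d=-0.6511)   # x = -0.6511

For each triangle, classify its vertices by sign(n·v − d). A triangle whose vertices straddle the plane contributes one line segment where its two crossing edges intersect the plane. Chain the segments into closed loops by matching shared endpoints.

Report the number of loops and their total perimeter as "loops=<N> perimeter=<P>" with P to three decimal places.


Straddling triangles (4 of 16):
  (v5,v0,v6) [++-] → (-0.6511, 0, 0)–(-0.6511, 0.480076, 0)  len=0.4801
  (v5,v6,v2) [+-+] → (-0.6511, 0.480076, 0)–(-0.6511, 0, 0.52416)  len=0.7108
  (v6,v0,v7) [-++] → (-0.6511, 0, 0)–(-0.6511, -0.480076, 0)  len=0.4801
  (v6,v7,v2) [-++] → (-0.6511, -0.480076, 0)–(-0.6511, 0, 0.52416)  len=0.7108

Chained into 1 loop(s):
  loop 1: 4 segments, perimeter = 2.3817
Total perimeter = 2.382

loops=1 perimeter=2.382


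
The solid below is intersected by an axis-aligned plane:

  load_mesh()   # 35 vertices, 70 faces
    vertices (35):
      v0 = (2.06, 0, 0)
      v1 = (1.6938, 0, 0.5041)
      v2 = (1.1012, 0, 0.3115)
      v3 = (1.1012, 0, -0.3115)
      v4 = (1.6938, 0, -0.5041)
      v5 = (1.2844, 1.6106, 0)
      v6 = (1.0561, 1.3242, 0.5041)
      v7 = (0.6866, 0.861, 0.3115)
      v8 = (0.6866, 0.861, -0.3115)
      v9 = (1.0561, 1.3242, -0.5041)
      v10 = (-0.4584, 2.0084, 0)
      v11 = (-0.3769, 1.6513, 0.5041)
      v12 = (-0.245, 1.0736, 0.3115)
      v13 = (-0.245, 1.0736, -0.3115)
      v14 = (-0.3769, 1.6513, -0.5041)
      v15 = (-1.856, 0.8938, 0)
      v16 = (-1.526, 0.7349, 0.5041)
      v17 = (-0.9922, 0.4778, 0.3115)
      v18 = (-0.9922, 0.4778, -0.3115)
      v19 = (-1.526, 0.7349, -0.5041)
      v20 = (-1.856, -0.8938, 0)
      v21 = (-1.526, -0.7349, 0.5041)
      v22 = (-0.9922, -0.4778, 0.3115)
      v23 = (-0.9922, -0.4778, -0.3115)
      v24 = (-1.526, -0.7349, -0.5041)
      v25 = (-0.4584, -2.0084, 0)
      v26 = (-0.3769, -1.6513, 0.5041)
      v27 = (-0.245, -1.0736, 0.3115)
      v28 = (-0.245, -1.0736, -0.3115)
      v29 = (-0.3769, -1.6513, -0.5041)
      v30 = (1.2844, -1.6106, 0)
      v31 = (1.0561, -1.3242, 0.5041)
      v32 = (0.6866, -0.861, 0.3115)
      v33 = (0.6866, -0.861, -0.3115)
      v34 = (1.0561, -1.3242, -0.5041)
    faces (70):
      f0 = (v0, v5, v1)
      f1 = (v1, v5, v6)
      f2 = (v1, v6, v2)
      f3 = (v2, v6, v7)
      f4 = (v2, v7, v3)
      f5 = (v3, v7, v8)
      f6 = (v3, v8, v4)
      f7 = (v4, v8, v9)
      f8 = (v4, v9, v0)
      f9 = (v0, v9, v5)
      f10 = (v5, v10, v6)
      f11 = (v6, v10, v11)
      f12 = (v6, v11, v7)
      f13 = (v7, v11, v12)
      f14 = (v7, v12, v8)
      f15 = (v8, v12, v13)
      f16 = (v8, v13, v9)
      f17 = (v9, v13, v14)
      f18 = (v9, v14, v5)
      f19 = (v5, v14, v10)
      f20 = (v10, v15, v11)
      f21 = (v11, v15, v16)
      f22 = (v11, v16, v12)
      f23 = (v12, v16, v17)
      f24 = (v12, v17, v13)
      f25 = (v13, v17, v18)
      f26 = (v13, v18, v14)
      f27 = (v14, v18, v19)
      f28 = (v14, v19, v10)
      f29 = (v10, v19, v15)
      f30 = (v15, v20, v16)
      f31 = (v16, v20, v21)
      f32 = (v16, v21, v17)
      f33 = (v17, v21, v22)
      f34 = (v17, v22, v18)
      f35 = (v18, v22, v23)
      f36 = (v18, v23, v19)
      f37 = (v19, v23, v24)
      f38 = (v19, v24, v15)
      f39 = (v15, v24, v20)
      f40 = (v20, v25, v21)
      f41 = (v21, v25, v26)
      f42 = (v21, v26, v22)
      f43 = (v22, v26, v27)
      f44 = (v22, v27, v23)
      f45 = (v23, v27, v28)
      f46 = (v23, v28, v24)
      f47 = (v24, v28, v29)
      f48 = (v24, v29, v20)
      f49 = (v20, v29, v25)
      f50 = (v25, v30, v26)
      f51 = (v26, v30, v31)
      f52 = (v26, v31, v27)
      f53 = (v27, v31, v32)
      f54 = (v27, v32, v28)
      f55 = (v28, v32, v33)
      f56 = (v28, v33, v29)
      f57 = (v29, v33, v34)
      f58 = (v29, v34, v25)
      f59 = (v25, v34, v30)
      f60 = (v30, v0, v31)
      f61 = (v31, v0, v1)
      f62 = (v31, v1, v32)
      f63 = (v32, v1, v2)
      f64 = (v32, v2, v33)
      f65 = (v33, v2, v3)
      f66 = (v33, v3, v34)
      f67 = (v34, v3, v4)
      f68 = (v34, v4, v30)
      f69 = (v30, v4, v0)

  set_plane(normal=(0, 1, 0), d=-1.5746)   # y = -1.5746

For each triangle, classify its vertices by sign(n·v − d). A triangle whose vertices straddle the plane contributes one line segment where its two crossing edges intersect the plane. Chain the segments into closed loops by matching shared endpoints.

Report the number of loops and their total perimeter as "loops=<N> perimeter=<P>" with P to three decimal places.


Straddling triangles (16 of 70):
  (v20,v25,v21) [+-+] → (-1.00234, -1.5746, 0)–(-0.822063, -1.5746, 0.171715)  len=0.2490
  (v21,v25,v26) [+--] → (-0.822063, -1.5746, 0.171715)–(-0.473076, -1.5746, 0.5041)  len=0.4819
  (v21,v26,v22) [+-+] → (-0.473076, -1.5746, 0.5041)–(-0.417116, -1.5746, 0.491512)  len=0.0574
  (v22,v26,v27) [+-+] → (-0.417116, -1.5746, 0.491512)–(-0.359388, -1.5746, 0.478529)  len=0.0592
  (v24,v28,v29) [++-] → (-0.359388, -1.5746, -0.478529)–(-0.473076, -1.5746, -0.5041)  len=0.1165
  (v24,v29,v20) [+-+] → (-0.473076, -1.5746, -0.5041)–(-0.526665, -1.5746, -0.453058)  len=0.0740
  (v20,v29,v25) [+--] → (-0.526665, -1.5746, -0.453058)–(-1.00234, -1.5746, 0)  len=0.6569
  (v26,v30,v31) [--+] → (1.2557, -1.5746, 0.0633645)–(-0.0408832, -1.5746, 0.5041)  len=1.3694
  (v26,v31,v27) [-++] → (-0.0408832, -1.5746, 0.5041)–(-0.359388, -1.5746, 0.478529)  len=0.3195
  (v28,v33,v29) [++-] → (-0.273685, -1.5746, -0.485408)–(-0.359388, -1.5746, -0.478529)  len=0.0860
  (v29,v33,v34) [-++] → (-0.273685, -1.5746, -0.485408)–(-0.0408832, -1.5746, -0.5041)  len=0.2336
  (v29,v34,v25) [-+-] → (-0.0408832, -1.5746, -0.5041)–(0.501831, -1.5746, -0.319612)  len=0.5732
  (v25,v34,v30) [-+-] → (0.501831, -1.5746, -0.319612)–(1.2557, -1.5746, -0.0633645)  len=0.7962
  (v30,v0,v31) [-++] → (1.30174, -1.5746, 0)–(1.2557, -1.5746, 0.0633645)  len=0.0783
  (v34,v4,v30) [++-] → (1.29355, -1.5746, -0.0112676)–(1.2557, -1.5746, -0.0633645)  len=0.0644
  (v30,v4,v0) [-++] → (1.29355, -1.5746, -0.0112676)–(1.30174, -1.5746, 0)  len=0.0139

Chained into 1 loop(s):
  loop 1: 16 segments, perimeter = 5.2295
Total perimeter = 5.229

loops=1 perimeter=5.229


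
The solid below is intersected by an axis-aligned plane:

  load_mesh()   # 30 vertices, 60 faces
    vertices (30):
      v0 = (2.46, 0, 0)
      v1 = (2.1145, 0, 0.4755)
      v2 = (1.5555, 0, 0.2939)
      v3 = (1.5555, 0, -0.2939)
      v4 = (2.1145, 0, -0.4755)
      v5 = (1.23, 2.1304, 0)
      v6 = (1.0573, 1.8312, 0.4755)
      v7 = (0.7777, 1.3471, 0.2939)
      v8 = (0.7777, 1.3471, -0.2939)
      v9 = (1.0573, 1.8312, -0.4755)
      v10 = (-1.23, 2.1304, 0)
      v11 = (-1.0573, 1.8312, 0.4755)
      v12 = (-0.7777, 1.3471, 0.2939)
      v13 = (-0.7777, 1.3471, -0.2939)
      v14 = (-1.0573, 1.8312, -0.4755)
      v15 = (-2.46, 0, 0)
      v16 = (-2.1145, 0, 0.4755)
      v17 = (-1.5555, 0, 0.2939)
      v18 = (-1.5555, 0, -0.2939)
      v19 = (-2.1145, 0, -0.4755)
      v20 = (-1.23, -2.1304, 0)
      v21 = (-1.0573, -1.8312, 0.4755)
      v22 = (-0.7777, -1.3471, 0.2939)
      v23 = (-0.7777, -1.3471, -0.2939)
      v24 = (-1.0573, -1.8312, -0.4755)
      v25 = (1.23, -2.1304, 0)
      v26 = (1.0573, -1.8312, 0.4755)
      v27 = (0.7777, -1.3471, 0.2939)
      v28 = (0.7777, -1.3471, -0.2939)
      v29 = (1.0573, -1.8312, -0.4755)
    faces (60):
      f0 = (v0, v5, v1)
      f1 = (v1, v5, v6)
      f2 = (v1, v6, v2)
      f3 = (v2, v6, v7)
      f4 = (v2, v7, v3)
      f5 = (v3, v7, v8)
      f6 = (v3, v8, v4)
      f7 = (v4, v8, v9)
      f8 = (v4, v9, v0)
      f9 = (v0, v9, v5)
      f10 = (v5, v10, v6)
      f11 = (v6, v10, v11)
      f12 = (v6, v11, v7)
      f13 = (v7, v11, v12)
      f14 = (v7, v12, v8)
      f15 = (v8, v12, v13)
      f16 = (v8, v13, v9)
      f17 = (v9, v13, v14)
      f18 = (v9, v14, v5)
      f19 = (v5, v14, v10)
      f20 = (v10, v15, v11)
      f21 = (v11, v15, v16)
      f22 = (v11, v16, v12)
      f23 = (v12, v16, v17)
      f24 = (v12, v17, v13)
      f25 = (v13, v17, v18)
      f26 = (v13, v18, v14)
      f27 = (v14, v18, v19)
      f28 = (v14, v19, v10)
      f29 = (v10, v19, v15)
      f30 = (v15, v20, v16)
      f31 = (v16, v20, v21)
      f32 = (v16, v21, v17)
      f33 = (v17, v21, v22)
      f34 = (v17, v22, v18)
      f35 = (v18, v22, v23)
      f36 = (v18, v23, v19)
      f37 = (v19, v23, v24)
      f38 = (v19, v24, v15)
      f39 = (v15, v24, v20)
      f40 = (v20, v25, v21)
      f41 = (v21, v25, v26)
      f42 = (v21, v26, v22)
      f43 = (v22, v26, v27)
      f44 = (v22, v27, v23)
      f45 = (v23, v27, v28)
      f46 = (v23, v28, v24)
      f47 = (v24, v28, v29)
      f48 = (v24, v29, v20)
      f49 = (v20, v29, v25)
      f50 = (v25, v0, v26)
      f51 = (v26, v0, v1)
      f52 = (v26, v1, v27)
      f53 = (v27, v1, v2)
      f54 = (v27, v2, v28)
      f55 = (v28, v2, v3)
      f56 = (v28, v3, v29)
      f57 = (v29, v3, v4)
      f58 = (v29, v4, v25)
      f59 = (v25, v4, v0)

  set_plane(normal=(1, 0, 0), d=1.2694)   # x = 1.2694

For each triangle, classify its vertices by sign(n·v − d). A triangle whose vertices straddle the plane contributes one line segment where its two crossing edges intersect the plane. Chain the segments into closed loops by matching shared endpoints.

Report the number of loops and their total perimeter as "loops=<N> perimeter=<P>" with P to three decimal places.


loops=2 perimeter=8.173

Straddling triangles (20 of 60):
  (v0,v5,v1) [+-+] → (1.2694, 2.06216, 0)–(1.2694, 2.0355, 0.0211811)  len=0.0340
  (v1,v5,v6) [+--] → (1.2694, 2.0355, 0.0211811)–(1.2694, 1.46382, 0.4755)  len=0.7302
  (v1,v6,v2) [+-+] → (1.2694, 1.46382, 0.4755)–(1.2694, 1.0516, 0.398187)  len=0.4194
  (v2,v6,v7) [+--] → (1.2694, 1.0516, 0.398187)–(1.2694, 0.495507, 0.2939)  len=0.5658
  (v2,v7,v3) [+-+] → (1.2694, 0.495507, 0.2939)–(1.2694, 0.495507, -0.0776881)  len=0.3716
  (v3,v7,v8) [+--] → (1.2694, 0.495507, -0.0776881)–(1.2694, 0.495507, -0.2939)  len=0.2162
  (v3,v8,v4) [+-+] → (1.2694, 0.495507, -0.2939)–(1.2694, 0.851611, -0.360696)  len=0.3623
  (v4,v8,v9) [+--] → (1.2694, 0.851611, -0.360696)–(1.2694, 1.46382, -0.4755)  len=0.6229
  (v4,v9,v0) [+-+] → (1.2694, 1.46382, -0.4755)–(1.2694, 1.55431, -0.4036)  len=0.1156
  (v0,v9,v5) [+--] → (1.2694, 1.55431, -0.4036)–(1.2694, 2.06216, 0)  len=0.6487
  (v25,v0,v26) [-+-] → (1.2694, -2.06216, 0)–(1.2694, -1.55431, 0.4036)  len=0.6487
  (v26,v0,v1) [-++] → (1.2694, -1.55431, 0.4036)–(1.2694, -1.46382, 0.4755)  len=0.1156
  (v26,v1,v27) [-+-] → (1.2694, -1.46382, 0.4755)–(1.2694, -0.851611, 0.360696)  len=0.6229
  (v27,v1,v2) [-++] → (1.2694, -0.851611, 0.360696)–(1.2694, -0.495507, 0.2939)  len=0.3623
  (v27,v2,v28) [-+-] → (1.2694, -0.495507, 0.2939)–(1.2694, -0.495507, 0.0776881)  len=0.2162
  (v28,v2,v3) [-++] → (1.2694, -0.495507, 0.0776881)–(1.2694, -0.495507, -0.2939)  len=0.3716
  (v28,v3,v29) [-+-] → (1.2694, -0.495507, -0.2939)–(1.2694, -1.0516, -0.398187)  len=0.5658
  (v29,v3,v4) [-++] → (1.2694, -1.0516, -0.398187)–(1.2694, -1.46382, -0.4755)  len=0.4194
  (v29,v4,v25) [-+-] → (1.2694, -1.46382, -0.4755)–(1.2694, -2.0355, -0.0211811)  len=0.7302
  (v25,v4,v0) [-++] → (1.2694, -2.0355, -0.0211811)–(1.2694, -2.06216, 0)  len=0.0340

Chained into 2 loop(s):
  loop 1: 10 segments, perimeter = 4.0867
  loop 2: 10 segments, perimeter = 4.0867
Total perimeter = 8.173


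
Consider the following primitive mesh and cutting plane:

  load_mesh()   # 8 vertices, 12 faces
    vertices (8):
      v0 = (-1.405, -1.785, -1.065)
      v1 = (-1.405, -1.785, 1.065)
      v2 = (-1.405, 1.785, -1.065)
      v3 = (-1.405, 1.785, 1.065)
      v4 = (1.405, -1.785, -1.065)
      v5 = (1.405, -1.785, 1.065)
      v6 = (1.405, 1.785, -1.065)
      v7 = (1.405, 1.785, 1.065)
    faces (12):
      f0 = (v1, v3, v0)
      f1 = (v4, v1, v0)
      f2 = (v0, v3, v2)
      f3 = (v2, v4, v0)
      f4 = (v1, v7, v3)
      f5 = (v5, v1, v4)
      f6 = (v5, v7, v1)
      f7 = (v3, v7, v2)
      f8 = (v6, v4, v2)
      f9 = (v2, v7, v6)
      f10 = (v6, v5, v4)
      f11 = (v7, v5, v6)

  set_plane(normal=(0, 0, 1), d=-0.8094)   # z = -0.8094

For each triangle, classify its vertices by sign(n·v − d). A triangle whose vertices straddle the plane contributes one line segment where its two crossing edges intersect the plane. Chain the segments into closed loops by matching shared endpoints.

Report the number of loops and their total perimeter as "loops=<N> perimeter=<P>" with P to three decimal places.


Straddling triangles (8 of 12):
  (v1,v3,v0) [++-] → (-1.405, -1.3566, -0.8094)–(-1.405, -1.785, -0.8094)  len=0.4284
  (v4,v1,v0) [-+-] → (1.0678, -1.785, -0.8094)–(-1.405, -1.785, -0.8094)  len=2.4728
  (v0,v3,v2) [-+-] → (-1.405, -1.3566, -0.8094)–(-1.405, 1.785, -0.8094)  len=3.1416
  (v5,v1,v4) [++-] → (1.0678, -1.785, -0.8094)–(1.405, -1.785, -0.8094)  len=0.3372
  (v3,v7,v2) [++-] → (-1.0678, 1.785, -0.8094)–(-1.405, 1.785, -0.8094)  len=0.3372
  (v2,v7,v6) [-+-] → (-1.0678, 1.785, -0.8094)–(1.405, 1.785, -0.8094)  len=2.4728
  (v6,v5,v4) [-+-] → (1.405, 1.3566, -0.8094)–(1.405, -1.785, -0.8094)  len=3.1416
  (v7,v5,v6) [++-] → (1.405, 1.3566, -0.8094)–(1.405, 1.785, -0.8094)  len=0.4284

Chained into 1 loop(s):
  loop 1: 8 segments, perimeter = 12.7600
Total perimeter = 12.760

loops=1 perimeter=12.760


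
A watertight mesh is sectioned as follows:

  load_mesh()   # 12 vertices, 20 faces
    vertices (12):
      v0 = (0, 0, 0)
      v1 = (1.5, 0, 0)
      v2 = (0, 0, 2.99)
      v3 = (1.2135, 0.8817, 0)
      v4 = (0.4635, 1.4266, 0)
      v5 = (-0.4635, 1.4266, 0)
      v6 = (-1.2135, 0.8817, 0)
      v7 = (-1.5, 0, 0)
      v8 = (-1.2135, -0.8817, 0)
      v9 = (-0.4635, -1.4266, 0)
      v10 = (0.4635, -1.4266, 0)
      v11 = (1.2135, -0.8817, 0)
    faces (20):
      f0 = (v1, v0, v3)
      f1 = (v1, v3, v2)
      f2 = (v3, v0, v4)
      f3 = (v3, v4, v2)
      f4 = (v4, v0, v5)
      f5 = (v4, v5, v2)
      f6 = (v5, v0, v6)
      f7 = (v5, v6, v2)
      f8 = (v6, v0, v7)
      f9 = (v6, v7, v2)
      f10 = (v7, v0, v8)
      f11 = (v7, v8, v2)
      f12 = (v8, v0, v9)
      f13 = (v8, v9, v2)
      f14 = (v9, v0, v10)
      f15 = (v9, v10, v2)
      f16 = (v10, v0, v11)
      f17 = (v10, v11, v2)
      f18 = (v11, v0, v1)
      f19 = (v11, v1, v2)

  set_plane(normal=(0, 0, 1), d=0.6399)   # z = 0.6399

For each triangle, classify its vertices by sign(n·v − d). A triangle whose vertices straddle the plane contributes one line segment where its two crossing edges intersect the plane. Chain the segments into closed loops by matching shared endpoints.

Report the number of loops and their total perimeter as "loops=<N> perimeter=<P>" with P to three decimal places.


loops=1 perimeter=7.286

Straddling triangles (10 of 20):
  (v1,v3,v2) [--+] → (0.953795, 0.693004, 0.6399)–(1.17898, 0, 0.6399)  len=0.7287
  (v3,v4,v2) [--+] → (0.364305, 1.12129, 0.6399)–(0.953795, 0.693004, 0.6399)  len=0.7286
  (v4,v5,v2) [--+] → (-0.364305, 1.12129, 0.6399)–(0.364305, 1.12129, 0.6399)  len=0.7286
  (v5,v6,v2) [--+] → (-0.953795, 0.693004, 0.6399)–(-0.364305, 1.12129, 0.6399)  len=0.7286
  (v6,v7,v2) [--+] → (-1.17898, 0, 0.6399)–(-0.953795, 0.693004, 0.6399)  len=0.7287
  (v7,v8,v2) [--+] → (-0.953795, -0.693004, 0.6399)–(-1.17898, 0, 0.6399)  len=0.7287
  (v8,v9,v2) [--+] → (-0.364305, -1.12129, 0.6399)–(-0.953795, -0.693004, 0.6399)  len=0.7286
  (v9,v10,v2) [--+] → (0.364305, -1.12129, 0.6399)–(-0.364305, -1.12129, 0.6399)  len=0.7286
  (v10,v11,v2) [--+] → (0.953795, -0.693004, 0.6399)–(0.364305, -1.12129, 0.6399)  len=0.7286
  (v11,v1,v2) [--+] → (1.17898, 0, 0.6399)–(0.953795, -0.693004, 0.6399)  len=0.7287

Chained into 1 loop(s):
  loop 1: 10 segments, perimeter = 7.2865
Total perimeter = 7.286


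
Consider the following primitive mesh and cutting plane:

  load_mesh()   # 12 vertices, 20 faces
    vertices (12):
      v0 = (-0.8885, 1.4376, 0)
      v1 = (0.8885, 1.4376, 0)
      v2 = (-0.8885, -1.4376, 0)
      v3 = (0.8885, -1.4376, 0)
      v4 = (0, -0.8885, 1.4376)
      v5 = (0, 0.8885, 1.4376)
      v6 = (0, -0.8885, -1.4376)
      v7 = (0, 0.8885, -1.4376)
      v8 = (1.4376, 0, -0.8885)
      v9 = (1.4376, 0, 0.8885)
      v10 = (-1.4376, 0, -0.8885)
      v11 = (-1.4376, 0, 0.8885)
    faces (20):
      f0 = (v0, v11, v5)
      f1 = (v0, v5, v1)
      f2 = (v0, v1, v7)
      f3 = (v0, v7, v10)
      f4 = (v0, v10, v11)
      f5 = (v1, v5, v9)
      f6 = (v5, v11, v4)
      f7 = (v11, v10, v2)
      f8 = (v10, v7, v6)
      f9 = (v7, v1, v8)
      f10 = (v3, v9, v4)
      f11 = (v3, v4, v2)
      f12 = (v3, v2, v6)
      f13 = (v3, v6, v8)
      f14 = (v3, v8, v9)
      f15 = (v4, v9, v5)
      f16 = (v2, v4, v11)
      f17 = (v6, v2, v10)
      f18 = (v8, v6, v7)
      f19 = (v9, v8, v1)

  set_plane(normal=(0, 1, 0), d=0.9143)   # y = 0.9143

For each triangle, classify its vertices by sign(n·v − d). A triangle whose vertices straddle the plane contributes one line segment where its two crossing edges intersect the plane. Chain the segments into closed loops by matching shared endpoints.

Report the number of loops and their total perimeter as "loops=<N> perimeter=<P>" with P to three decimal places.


loops=1 perimeter=7.381

Straddling triangles (8 of 20):
  (v0,v11,v5) [+--] → (-1.08838, 0.9143, 0.323422)–(-0.041747, 0.9143, 1.37005)  len=1.4802
  (v0,v5,v1) [+-+] → (-0.041747, 0.9143, 1.37005)–(0.041747, 0.9143, 1.37005)  len=0.0835
  (v0,v1,v7) [++-] → (0.041747, 0.9143, -1.37005)–(-0.041747, 0.9143, -1.37005)  len=0.0835
  (v0,v7,v10) [+--] → (-0.041747, 0.9143, -1.37005)–(-1.08838, 0.9143, -0.323422)  len=1.4802
  (v0,v10,v11) [+--] → (-1.08838, 0.9143, -0.323422)–(-1.08838, 0.9143, 0.323422)  len=0.6468
  (v1,v5,v9) [+--] → (0.041747, 0.9143, 1.37005)–(1.08838, 0.9143, 0.323422)  len=1.4802
  (v7,v1,v8) [-+-] → (0.041747, 0.9143, -1.37005)–(1.08838, 0.9143, -0.323422)  len=1.4802
  (v9,v8,v1) [--+] → (1.08838, 0.9143, -0.323422)–(1.08838, 0.9143, 0.323422)  len=0.6468

Chained into 1 loop(s):
  loop 1: 8 segments, perimeter = 7.3813
Total perimeter = 7.381


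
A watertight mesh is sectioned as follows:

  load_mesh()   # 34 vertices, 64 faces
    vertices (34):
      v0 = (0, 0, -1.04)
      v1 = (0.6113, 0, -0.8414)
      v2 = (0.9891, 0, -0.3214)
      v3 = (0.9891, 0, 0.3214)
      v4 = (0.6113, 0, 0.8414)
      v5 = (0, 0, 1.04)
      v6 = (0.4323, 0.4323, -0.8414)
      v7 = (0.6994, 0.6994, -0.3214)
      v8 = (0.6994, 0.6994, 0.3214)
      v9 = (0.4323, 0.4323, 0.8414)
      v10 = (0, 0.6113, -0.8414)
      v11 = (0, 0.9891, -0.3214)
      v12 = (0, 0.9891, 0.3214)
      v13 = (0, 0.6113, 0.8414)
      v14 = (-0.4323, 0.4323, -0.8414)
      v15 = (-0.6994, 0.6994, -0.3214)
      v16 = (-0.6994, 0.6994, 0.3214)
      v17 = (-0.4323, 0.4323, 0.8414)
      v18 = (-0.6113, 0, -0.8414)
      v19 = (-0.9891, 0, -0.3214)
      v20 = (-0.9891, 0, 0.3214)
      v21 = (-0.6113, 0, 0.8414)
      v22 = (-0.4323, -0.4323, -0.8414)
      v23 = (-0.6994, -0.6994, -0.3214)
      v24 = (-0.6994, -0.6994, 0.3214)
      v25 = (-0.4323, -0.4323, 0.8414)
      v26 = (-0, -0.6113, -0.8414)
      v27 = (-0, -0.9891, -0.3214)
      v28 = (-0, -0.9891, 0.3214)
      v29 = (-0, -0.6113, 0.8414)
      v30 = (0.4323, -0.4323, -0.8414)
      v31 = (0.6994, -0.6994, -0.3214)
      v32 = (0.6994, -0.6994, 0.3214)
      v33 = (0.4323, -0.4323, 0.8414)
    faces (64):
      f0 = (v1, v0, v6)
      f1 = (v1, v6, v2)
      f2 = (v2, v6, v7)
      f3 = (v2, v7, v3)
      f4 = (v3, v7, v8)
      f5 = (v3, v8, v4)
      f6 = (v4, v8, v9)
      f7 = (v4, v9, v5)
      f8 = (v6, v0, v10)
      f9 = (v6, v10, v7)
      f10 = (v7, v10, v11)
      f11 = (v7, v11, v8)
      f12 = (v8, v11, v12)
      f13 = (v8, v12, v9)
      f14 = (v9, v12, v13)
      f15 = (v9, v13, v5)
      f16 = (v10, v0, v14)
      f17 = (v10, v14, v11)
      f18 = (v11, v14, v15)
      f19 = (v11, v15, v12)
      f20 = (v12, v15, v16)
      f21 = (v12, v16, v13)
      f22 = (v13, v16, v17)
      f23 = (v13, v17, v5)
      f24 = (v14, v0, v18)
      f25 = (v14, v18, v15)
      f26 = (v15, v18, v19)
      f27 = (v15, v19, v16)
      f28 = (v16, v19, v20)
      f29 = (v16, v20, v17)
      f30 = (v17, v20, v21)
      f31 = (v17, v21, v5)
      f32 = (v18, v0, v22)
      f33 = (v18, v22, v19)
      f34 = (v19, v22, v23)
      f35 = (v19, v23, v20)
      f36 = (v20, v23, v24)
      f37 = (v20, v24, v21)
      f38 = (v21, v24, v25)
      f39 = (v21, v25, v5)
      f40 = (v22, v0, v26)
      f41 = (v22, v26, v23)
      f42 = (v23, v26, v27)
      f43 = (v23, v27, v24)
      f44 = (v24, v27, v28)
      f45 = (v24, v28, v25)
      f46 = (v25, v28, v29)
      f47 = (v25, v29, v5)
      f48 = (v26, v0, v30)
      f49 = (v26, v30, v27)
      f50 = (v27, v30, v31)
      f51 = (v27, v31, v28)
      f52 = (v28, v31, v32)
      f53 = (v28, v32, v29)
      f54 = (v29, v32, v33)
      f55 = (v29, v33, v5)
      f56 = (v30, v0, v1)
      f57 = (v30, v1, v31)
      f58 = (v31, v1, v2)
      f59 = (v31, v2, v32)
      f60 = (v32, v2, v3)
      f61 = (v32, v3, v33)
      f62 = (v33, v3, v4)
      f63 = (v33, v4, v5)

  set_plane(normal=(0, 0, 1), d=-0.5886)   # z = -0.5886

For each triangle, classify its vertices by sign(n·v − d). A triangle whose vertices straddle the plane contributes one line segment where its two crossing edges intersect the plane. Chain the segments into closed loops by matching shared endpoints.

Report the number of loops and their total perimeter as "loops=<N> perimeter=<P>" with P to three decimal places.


loops=1 perimeter=4.868

Straddling triangles (16 of 64):
  (v1,v6,v2) [--+] → (0.70299, 0.222136, -0.5886)–(0.794969, 0, -0.5886)  len=0.2404
  (v2,v6,v7) [+-+] → (0.70299, 0.222136, -0.5886)–(0.562152, 0.562152, -0.5886)  len=0.3680
  (v6,v10,v7) [--+] → (0.340016, 0.65413, -0.5886)–(0.562152, 0.562152, -0.5886)  len=0.2404
  (v7,v10,v11) [+-+] → (0.340016, 0.65413, -0.5886)–(0, 0.794969, -0.5886)  len=0.3680
  (v10,v14,v11) [--+] → (-0.222136, 0.70299, -0.5886)–(0, 0.794969, -0.5886)  len=0.2404
  (v11,v14,v15) [+-+] → (-0.222136, 0.70299, -0.5886)–(-0.562152, 0.562152, -0.5886)  len=0.3680
  (v14,v18,v15) [--+] → (-0.65413, 0.340016, -0.5886)–(-0.562152, 0.562152, -0.5886)  len=0.2404
  (v15,v18,v19) [+-+] → (-0.65413, 0.340016, -0.5886)–(-0.794969, 0, -0.5886)  len=0.3680
  (v18,v22,v19) [--+] → (-0.70299, -0.222136, -0.5886)–(-0.794969, 0, -0.5886)  len=0.2404
  (v19,v22,v23) [+-+] → (-0.70299, -0.222136, -0.5886)–(-0.562152, -0.562152, -0.5886)  len=0.3680
  (v22,v26,v23) [--+] → (-0.340016, -0.65413, -0.5886)–(-0.562152, -0.562152, -0.5886)  len=0.2404
  (v23,v26,v27) [+-+] → (-0.340016, -0.65413, -0.5886)–(0, -0.794969, -0.5886)  len=0.3680
  (v26,v30,v27) [--+] → (0.222136, -0.70299, -0.5886)–(0, -0.794969, -0.5886)  len=0.2404
  (v27,v30,v31) [+-+] → (0.222136, -0.70299, -0.5886)–(0.562152, -0.562152, -0.5886)  len=0.3680
  (v30,v1,v31) [--+] → (0.65413, -0.340016, -0.5886)–(0.562152, -0.562152, -0.5886)  len=0.2404
  (v31,v1,v2) [+-+] → (0.65413, -0.340016, -0.5886)–(0.794969, 0, -0.5886)  len=0.3680

Chained into 1 loop(s):
  loop 1: 16 segments, perimeter = 4.8676
Total perimeter = 4.868


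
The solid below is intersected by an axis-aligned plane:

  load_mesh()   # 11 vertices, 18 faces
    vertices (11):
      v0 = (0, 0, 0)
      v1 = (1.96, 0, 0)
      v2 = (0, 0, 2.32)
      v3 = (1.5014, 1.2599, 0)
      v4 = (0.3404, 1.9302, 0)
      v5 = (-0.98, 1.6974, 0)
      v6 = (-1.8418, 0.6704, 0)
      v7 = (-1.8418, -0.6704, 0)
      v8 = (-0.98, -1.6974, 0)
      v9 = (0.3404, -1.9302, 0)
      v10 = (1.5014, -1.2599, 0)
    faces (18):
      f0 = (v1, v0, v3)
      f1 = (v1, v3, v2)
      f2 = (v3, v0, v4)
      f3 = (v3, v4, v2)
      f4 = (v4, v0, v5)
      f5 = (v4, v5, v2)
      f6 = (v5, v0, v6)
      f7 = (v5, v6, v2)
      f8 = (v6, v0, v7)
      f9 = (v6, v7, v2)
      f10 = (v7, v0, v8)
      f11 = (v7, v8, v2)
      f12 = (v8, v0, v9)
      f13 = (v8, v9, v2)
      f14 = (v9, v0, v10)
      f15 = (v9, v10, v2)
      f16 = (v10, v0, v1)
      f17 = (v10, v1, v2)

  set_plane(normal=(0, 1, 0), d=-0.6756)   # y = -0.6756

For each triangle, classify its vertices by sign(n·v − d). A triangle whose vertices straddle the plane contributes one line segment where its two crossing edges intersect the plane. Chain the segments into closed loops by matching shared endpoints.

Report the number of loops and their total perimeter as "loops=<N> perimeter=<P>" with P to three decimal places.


Straddling triangles (8 of 18):
  (v7,v0,v8) [++-] → (-0.39006, -0.6756, 0)–(-1.83744, -0.6756, 0)  len=1.4474
  (v7,v8,v2) [+-+] → (-1.83744, -0.6756, 0)–(-0.39006, -0.6756, 1.39659)  len=2.0113
  (v8,v0,v9) [-+-] → (-0.39006, -0.6756, 0)–(0.119145, -0.6756, 0)  len=0.5092
  (v8,v9,v2) [--+] → (0.119145, -0.6756, 1.50796)–(-0.39006, -0.6756, 1.39659)  len=0.5212
  (v9,v0,v10) [-+-] → (0.119145, -0.6756, 0)–(0.8051, -0.6756, 0)  len=0.6860
  (v9,v10,v2) [--+] → (0.8051, -0.6756, 1.07594)–(0.119145, -0.6756, 1.50796)  len=0.8107
  (v10,v0,v1) [-++] → (0.8051, -0.6756, 0)–(1.71408, -0.6756, 0)  len=0.9090
  (v10,v1,v2) [-++] → (1.71408, -0.6756, 0)–(0.8051, -0.6756, 1.07594)  len=1.4085

Chained into 1 loop(s):
  loop 1: 8 segments, perimeter = 8.3032
Total perimeter = 8.303

loops=1 perimeter=8.303


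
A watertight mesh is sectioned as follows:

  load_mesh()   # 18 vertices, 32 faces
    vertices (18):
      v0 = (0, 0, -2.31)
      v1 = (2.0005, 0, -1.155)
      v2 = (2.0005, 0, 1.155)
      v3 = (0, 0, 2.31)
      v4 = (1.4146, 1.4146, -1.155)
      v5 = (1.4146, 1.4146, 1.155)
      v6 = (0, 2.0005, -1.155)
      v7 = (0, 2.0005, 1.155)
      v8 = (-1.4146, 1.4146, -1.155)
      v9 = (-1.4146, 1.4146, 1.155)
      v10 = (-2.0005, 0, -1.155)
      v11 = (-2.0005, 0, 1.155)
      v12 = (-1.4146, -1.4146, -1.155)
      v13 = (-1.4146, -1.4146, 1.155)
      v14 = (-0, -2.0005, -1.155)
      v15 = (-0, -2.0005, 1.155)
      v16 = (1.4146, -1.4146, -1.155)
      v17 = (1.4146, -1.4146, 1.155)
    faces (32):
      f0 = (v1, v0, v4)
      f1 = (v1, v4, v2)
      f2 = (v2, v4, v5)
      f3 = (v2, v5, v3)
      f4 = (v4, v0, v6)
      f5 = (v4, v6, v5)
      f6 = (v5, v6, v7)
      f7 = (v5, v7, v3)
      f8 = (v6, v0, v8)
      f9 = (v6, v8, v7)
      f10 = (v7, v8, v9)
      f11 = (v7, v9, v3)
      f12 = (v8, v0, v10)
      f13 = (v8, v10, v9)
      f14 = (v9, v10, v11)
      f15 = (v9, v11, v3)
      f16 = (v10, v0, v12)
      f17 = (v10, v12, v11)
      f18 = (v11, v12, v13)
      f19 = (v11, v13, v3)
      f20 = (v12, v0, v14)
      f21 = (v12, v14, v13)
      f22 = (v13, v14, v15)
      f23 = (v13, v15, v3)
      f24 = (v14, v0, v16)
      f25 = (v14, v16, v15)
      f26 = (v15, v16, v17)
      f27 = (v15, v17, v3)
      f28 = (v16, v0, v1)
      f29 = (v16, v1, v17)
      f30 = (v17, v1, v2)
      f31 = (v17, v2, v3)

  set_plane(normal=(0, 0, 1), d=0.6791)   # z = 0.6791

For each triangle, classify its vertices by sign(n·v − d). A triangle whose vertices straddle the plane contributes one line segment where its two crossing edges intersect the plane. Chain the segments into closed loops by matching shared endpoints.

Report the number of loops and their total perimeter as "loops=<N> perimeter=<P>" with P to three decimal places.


loops=1 perimeter=12.249

Straddling triangles (16 of 32):
  (v1,v4,v2) [--+] → (1.87979, 0.291432, 0.6791)–(2.0005, 0, 0.6791)  len=0.3154
  (v2,v4,v5) [+-+] → (1.87979, 0.291432, 0.6791)–(1.4146, 1.4146, 0.6791)  len=1.2157
  (v4,v6,v5) [--+] → (1.12317, 1.53531, 0.6791)–(1.4146, 1.4146, 0.6791)  len=0.3154
  (v5,v6,v7) [+-+] → (1.12317, 1.53531, 0.6791)–(0, 2.0005, 0.6791)  len=1.2157
  (v6,v8,v7) [--+] → (-0.291432, 1.87979, 0.6791)–(0, 2.0005, 0.6791)  len=0.3154
  (v7,v8,v9) [+-+] → (-0.291432, 1.87979, 0.6791)–(-1.4146, 1.4146, 0.6791)  len=1.2157
  (v8,v10,v9) [--+] → (-1.53531, 1.12317, 0.6791)–(-1.4146, 1.4146, 0.6791)  len=0.3154
  (v9,v10,v11) [+-+] → (-1.53531, 1.12317, 0.6791)–(-2.0005, 0, 0.6791)  len=1.2157
  (v10,v12,v11) [--+] → (-1.87979, -0.291432, 0.6791)–(-2.0005, 0, 0.6791)  len=0.3154
  (v11,v12,v13) [+-+] → (-1.87979, -0.291432, 0.6791)–(-1.4146, -1.4146, 0.6791)  len=1.2157
  (v12,v14,v13) [--+] → (-1.12317, -1.53531, 0.6791)–(-1.4146, -1.4146, 0.6791)  len=0.3154
  (v13,v14,v15) [+-+] → (-1.12317, -1.53531, 0.6791)–(0, -2.0005, 0.6791)  len=1.2157
  (v14,v16,v15) [--+] → (0.291432, -1.87979, 0.6791)–(0, -2.0005, 0.6791)  len=0.3154
  (v15,v16,v17) [+-+] → (0.291432, -1.87979, 0.6791)–(1.4146, -1.4146, 0.6791)  len=1.2157
  (v16,v1,v17) [--+] → (1.53531, -1.12317, 0.6791)–(1.4146, -1.4146, 0.6791)  len=0.3154
  (v17,v1,v2) [+-+] → (1.53531, -1.12317, 0.6791)–(2.0005, 0, 0.6791)  len=1.2157

Chained into 1 loop(s):
  loop 1: 16 segments, perimeter = 12.2491
Total perimeter = 12.249
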